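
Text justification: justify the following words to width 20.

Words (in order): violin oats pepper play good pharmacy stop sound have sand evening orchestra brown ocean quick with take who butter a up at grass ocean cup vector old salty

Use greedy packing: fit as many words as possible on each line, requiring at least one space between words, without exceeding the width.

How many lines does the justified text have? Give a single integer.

Answer: 8

Derivation:
Line 1: ['violin', 'oats', 'pepper'] (min_width=18, slack=2)
Line 2: ['play', 'good', 'pharmacy'] (min_width=18, slack=2)
Line 3: ['stop', 'sound', 'have', 'sand'] (min_width=20, slack=0)
Line 4: ['evening', 'orchestra'] (min_width=17, slack=3)
Line 5: ['brown', 'ocean', 'quick'] (min_width=17, slack=3)
Line 6: ['with', 'take', 'who', 'butter'] (min_width=20, slack=0)
Line 7: ['a', 'up', 'at', 'grass', 'ocean'] (min_width=19, slack=1)
Line 8: ['cup', 'vector', 'old', 'salty'] (min_width=20, slack=0)
Total lines: 8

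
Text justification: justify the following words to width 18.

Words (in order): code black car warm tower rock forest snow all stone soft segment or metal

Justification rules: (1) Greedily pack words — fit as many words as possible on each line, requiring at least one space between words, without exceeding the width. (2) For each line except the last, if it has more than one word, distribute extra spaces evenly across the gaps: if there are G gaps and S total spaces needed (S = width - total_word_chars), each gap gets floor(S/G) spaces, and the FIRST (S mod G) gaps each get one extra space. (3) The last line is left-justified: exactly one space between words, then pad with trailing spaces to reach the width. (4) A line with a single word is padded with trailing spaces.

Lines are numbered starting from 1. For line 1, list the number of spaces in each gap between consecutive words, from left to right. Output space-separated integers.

Answer: 3 3

Derivation:
Line 1: ['code', 'black', 'car'] (min_width=14, slack=4)
Line 2: ['warm', 'tower', 'rock'] (min_width=15, slack=3)
Line 3: ['forest', 'snow', 'all'] (min_width=15, slack=3)
Line 4: ['stone', 'soft', 'segment'] (min_width=18, slack=0)
Line 5: ['or', 'metal'] (min_width=8, slack=10)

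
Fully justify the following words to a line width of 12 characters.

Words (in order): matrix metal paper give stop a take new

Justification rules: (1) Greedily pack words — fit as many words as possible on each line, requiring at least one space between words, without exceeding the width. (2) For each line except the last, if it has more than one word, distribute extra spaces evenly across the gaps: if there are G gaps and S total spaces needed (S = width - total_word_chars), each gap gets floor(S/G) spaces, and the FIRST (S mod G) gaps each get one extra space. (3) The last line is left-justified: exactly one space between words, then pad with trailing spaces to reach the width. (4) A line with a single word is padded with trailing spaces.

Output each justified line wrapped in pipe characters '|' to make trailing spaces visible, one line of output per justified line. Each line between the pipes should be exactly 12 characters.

Answer: |matrix metal|
|paper   give|
|stop  a take|
|new         |

Derivation:
Line 1: ['matrix', 'metal'] (min_width=12, slack=0)
Line 2: ['paper', 'give'] (min_width=10, slack=2)
Line 3: ['stop', 'a', 'take'] (min_width=11, slack=1)
Line 4: ['new'] (min_width=3, slack=9)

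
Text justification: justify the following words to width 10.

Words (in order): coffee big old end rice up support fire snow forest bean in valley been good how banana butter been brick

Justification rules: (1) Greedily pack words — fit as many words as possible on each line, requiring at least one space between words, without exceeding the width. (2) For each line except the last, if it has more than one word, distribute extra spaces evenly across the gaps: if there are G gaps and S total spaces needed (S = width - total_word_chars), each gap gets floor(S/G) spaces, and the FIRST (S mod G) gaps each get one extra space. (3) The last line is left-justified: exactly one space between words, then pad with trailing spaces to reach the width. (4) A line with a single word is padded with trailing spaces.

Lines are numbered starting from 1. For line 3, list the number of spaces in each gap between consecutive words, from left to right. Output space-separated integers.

Line 1: ['coffee', 'big'] (min_width=10, slack=0)
Line 2: ['old', 'end'] (min_width=7, slack=3)
Line 3: ['rice', 'up'] (min_width=7, slack=3)
Line 4: ['support'] (min_width=7, slack=3)
Line 5: ['fire', 'snow'] (min_width=9, slack=1)
Line 6: ['forest'] (min_width=6, slack=4)
Line 7: ['bean', 'in'] (min_width=7, slack=3)
Line 8: ['valley'] (min_width=6, slack=4)
Line 9: ['been', 'good'] (min_width=9, slack=1)
Line 10: ['how', 'banana'] (min_width=10, slack=0)
Line 11: ['butter'] (min_width=6, slack=4)
Line 12: ['been', 'brick'] (min_width=10, slack=0)

Answer: 4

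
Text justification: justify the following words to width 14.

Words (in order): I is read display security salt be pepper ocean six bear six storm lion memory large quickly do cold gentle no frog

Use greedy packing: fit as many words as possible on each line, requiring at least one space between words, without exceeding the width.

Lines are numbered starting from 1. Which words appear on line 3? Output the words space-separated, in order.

Answer: security salt

Derivation:
Line 1: ['I', 'is', 'read'] (min_width=9, slack=5)
Line 2: ['display'] (min_width=7, slack=7)
Line 3: ['security', 'salt'] (min_width=13, slack=1)
Line 4: ['be', 'pepper'] (min_width=9, slack=5)
Line 5: ['ocean', 'six', 'bear'] (min_width=14, slack=0)
Line 6: ['six', 'storm', 'lion'] (min_width=14, slack=0)
Line 7: ['memory', 'large'] (min_width=12, slack=2)
Line 8: ['quickly', 'do'] (min_width=10, slack=4)
Line 9: ['cold', 'gentle', 'no'] (min_width=14, slack=0)
Line 10: ['frog'] (min_width=4, slack=10)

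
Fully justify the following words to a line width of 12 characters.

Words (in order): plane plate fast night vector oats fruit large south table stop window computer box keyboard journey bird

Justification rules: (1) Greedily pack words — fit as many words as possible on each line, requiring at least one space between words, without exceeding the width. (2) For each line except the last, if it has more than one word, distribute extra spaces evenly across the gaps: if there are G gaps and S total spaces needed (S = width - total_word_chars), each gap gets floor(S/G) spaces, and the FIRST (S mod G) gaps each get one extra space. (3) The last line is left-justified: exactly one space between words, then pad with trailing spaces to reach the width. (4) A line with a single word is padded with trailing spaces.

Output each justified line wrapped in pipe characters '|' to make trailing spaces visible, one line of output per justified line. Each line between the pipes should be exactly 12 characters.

Answer: |plane  plate|
|fast   night|
|vector  oats|
|fruit  large|
|south  table|
|stop  window|
|computer box|
|keyboard    |
|journey bird|

Derivation:
Line 1: ['plane', 'plate'] (min_width=11, slack=1)
Line 2: ['fast', 'night'] (min_width=10, slack=2)
Line 3: ['vector', 'oats'] (min_width=11, slack=1)
Line 4: ['fruit', 'large'] (min_width=11, slack=1)
Line 5: ['south', 'table'] (min_width=11, slack=1)
Line 6: ['stop', 'window'] (min_width=11, slack=1)
Line 7: ['computer', 'box'] (min_width=12, slack=0)
Line 8: ['keyboard'] (min_width=8, slack=4)
Line 9: ['journey', 'bird'] (min_width=12, slack=0)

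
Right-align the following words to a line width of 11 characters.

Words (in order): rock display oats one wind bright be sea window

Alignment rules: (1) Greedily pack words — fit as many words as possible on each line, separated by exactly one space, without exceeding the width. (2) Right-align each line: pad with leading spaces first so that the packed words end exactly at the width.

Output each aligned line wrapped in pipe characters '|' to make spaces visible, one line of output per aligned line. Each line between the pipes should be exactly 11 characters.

Answer: |       rock|
|    display|
|   oats one|
|wind bright|
|     be sea|
|     window|

Derivation:
Line 1: ['rock'] (min_width=4, slack=7)
Line 2: ['display'] (min_width=7, slack=4)
Line 3: ['oats', 'one'] (min_width=8, slack=3)
Line 4: ['wind', 'bright'] (min_width=11, slack=0)
Line 5: ['be', 'sea'] (min_width=6, slack=5)
Line 6: ['window'] (min_width=6, slack=5)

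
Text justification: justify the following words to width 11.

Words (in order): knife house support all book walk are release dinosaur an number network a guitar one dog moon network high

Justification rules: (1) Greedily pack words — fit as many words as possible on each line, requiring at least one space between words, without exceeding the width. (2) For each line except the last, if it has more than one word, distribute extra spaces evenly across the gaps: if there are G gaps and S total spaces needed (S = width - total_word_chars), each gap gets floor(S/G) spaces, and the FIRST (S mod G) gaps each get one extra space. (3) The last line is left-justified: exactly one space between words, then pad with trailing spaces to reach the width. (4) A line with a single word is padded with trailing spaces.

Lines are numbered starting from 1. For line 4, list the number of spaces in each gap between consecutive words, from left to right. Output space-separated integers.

Answer: 1

Derivation:
Line 1: ['knife', 'house'] (min_width=11, slack=0)
Line 2: ['support', 'all'] (min_width=11, slack=0)
Line 3: ['book', 'walk'] (min_width=9, slack=2)
Line 4: ['are', 'release'] (min_width=11, slack=0)
Line 5: ['dinosaur', 'an'] (min_width=11, slack=0)
Line 6: ['number'] (min_width=6, slack=5)
Line 7: ['network', 'a'] (min_width=9, slack=2)
Line 8: ['guitar', 'one'] (min_width=10, slack=1)
Line 9: ['dog', 'moon'] (min_width=8, slack=3)
Line 10: ['network'] (min_width=7, slack=4)
Line 11: ['high'] (min_width=4, slack=7)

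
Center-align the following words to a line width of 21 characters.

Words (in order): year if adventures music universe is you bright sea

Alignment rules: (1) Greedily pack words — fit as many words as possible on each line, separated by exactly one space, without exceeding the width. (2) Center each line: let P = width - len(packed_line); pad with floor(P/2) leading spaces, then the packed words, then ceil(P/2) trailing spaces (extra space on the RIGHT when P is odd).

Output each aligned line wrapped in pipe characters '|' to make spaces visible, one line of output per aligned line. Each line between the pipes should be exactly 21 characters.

Line 1: ['year', 'if', 'adventures'] (min_width=18, slack=3)
Line 2: ['music', 'universe', 'is', 'you'] (min_width=21, slack=0)
Line 3: ['bright', 'sea'] (min_width=10, slack=11)

Answer: | year if adventures  |
|music universe is you|
|     bright sea      |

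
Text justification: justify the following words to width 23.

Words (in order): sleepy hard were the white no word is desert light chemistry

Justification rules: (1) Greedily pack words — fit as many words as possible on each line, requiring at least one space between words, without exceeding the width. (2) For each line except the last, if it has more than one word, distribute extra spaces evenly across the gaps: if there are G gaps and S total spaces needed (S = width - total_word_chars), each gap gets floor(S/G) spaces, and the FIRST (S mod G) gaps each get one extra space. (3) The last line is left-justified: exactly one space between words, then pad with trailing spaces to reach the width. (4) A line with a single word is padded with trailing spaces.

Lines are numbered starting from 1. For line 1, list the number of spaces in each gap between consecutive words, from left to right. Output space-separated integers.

Answer: 2 2 2

Derivation:
Line 1: ['sleepy', 'hard', 'were', 'the'] (min_width=20, slack=3)
Line 2: ['white', 'no', 'word', 'is', 'desert'] (min_width=23, slack=0)
Line 3: ['light', 'chemistry'] (min_width=15, slack=8)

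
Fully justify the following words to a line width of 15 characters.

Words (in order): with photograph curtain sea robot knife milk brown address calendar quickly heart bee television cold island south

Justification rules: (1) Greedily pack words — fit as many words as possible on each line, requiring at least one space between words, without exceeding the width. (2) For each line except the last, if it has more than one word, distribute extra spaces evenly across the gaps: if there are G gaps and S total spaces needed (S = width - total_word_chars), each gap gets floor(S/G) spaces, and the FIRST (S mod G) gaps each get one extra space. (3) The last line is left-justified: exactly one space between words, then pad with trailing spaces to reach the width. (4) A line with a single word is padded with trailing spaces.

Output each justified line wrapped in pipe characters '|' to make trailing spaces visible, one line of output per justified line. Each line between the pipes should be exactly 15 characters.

Answer: |with photograph|
|curtain     sea|
|robot     knife|
|milk      brown|
|address        |
|calendar       |
|quickly   heart|
|bee  television|
|cold     island|
|south          |

Derivation:
Line 1: ['with', 'photograph'] (min_width=15, slack=0)
Line 2: ['curtain', 'sea'] (min_width=11, slack=4)
Line 3: ['robot', 'knife'] (min_width=11, slack=4)
Line 4: ['milk', 'brown'] (min_width=10, slack=5)
Line 5: ['address'] (min_width=7, slack=8)
Line 6: ['calendar'] (min_width=8, slack=7)
Line 7: ['quickly', 'heart'] (min_width=13, slack=2)
Line 8: ['bee', 'television'] (min_width=14, slack=1)
Line 9: ['cold', 'island'] (min_width=11, slack=4)
Line 10: ['south'] (min_width=5, slack=10)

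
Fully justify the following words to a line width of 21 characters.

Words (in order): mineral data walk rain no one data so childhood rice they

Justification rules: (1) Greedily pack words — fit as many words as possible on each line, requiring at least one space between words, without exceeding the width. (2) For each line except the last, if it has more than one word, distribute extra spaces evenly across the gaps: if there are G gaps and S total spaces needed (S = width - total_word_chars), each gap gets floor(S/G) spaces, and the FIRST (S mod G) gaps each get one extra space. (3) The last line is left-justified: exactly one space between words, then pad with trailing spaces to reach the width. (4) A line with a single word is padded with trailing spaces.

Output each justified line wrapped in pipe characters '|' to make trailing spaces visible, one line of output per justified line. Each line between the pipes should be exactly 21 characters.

Answer: |mineral   data   walk|
|rain  no  one data so|
|childhood rice they  |

Derivation:
Line 1: ['mineral', 'data', 'walk'] (min_width=17, slack=4)
Line 2: ['rain', 'no', 'one', 'data', 'so'] (min_width=19, slack=2)
Line 3: ['childhood', 'rice', 'they'] (min_width=19, slack=2)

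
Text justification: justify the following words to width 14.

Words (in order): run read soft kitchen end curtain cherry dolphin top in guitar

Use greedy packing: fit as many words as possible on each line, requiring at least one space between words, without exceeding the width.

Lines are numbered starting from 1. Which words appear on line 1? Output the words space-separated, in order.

Answer: run read soft

Derivation:
Line 1: ['run', 'read', 'soft'] (min_width=13, slack=1)
Line 2: ['kitchen', 'end'] (min_width=11, slack=3)
Line 3: ['curtain', 'cherry'] (min_width=14, slack=0)
Line 4: ['dolphin', 'top', 'in'] (min_width=14, slack=0)
Line 5: ['guitar'] (min_width=6, slack=8)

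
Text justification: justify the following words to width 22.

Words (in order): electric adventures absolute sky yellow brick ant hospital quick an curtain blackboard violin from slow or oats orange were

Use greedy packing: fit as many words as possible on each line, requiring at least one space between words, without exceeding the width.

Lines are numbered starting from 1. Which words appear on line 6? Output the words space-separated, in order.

Line 1: ['electric', 'adventures'] (min_width=19, slack=3)
Line 2: ['absolute', 'sky', 'yellow'] (min_width=19, slack=3)
Line 3: ['brick', 'ant', 'hospital'] (min_width=18, slack=4)
Line 4: ['quick', 'an', 'curtain'] (min_width=16, slack=6)
Line 5: ['blackboard', 'violin', 'from'] (min_width=22, slack=0)
Line 6: ['slow', 'or', 'oats', 'orange'] (min_width=19, slack=3)
Line 7: ['were'] (min_width=4, slack=18)

Answer: slow or oats orange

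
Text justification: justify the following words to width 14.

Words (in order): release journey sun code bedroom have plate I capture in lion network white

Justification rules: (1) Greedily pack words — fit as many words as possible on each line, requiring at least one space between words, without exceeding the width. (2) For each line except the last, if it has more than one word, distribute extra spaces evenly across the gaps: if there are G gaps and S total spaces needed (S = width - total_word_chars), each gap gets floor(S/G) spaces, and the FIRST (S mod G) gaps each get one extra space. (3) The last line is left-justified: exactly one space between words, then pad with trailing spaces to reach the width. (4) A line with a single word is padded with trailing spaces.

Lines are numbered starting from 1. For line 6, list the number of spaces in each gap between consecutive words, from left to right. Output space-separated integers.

Line 1: ['release'] (min_width=7, slack=7)
Line 2: ['journey', 'sun'] (min_width=11, slack=3)
Line 3: ['code', 'bedroom'] (min_width=12, slack=2)
Line 4: ['have', 'plate', 'I'] (min_width=12, slack=2)
Line 5: ['capture', 'in'] (min_width=10, slack=4)
Line 6: ['lion', 'network'] (min_width=12, slack=2)
Line 7: ['white'] (min_width=5, slack=9)

Answer: 3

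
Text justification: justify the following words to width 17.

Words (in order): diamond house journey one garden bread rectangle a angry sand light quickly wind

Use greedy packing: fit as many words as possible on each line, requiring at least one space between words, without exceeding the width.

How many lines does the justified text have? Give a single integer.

Answer: 6

Derivation:
Line 1: ['diamond', 'house'] (min_width=13, slack=4)
Line 2: ['journey', 'one'] (min_width=11, slack=6)
Line 3: ['garden', 'bread'] (min_width=12, slack=5)
Line 4: ['rectangle', 'a', 'angry'] (min_width=17, slack=0)
Line 5: ['sand', 'light'] (min_width=10, slack=7)
Line 6: ['quickly', 'wind'] (min_width=12, slack=5)
Total lines: 6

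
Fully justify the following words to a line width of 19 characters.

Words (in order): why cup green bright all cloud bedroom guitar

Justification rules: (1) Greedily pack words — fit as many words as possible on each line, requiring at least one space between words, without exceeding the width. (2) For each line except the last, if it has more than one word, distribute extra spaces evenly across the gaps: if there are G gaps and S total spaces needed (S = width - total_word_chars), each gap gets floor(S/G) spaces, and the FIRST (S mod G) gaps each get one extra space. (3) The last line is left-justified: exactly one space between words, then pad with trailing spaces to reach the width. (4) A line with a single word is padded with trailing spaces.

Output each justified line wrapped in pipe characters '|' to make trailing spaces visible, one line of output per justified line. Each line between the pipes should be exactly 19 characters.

Answer: |why    cup    green|
|bright   all  cloud|
|bedroom guitar     |

Derivation:
Line 1: ['why', 'cup', 'green'] (min_width=13, slack=6)
Line 2: ['bright', 'all', 'cloud'] (min_width=16, slack=3)
Line 3: ['bedroom', 'guitar'] (min_width=14, slack=5)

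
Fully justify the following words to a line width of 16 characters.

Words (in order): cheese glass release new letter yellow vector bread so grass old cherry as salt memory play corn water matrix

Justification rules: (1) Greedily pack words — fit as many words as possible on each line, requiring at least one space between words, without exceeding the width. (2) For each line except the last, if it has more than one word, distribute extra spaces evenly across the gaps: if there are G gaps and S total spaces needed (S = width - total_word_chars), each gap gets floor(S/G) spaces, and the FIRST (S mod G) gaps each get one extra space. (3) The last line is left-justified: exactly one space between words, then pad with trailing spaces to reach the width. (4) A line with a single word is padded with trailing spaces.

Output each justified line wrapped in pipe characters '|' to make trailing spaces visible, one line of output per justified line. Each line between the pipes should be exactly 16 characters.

Line 1: ['cheese', 'glass'] (min_width=12, slack=4)
Line 2: ['release', 'new'] (min_width=11, slack=5)
Line 3: ['letter', 'yellow'] (min_width=13, slack=3)
Line 4: ['vector', 'bread', 'so'] (min_width=15, slack=1)
Line 5: ['grass', 'old', 'cherry'] (min_width=16, slack=0)
Line 6: ['as', 'salt', 'memory'] (min_width=14, slack=2)
Line 7: ['play', 'corn', 'water'] (min_width=15, slack=1)
Line 8: ['matrix'] (min_width=6, slack=10)

Answer: |cheese     glass|
|release      new|
|letter    yellow|
|vector  bread so|
|grass old cherry|
|as  salt  memory|
|play  corn water|
|matrix          |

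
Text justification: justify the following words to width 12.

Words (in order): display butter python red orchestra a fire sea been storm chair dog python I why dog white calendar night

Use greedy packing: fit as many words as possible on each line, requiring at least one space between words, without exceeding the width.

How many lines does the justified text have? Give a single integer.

Line 1: ['display'] (min_width=7, slack=5)
Line 2: ['butter'] (min_width=6, slack=6)
Line 3: ['python', 'red'] (min_width=10, slack=2)
Line 4: ['orchestra', 'a'] (min_width=11, slack=1)
Line 5: ['fire', 'sea'] (min_width=8, slack=4)
Line 6: ['been', 'storm'] (min_width=10, slack=2)
Line 7: ['chair', 'dog'] (min_width=9, slack=3)
Line 8: ['python', 'I', 'why'] (min_width=12, slack=0)
Line 9: ['dog', 'white'] (min_width=9, slack=3)
Line 10: ['calendar'] (min_width=8, slack=4)
Line 11: ['night'] (min_width=5, slack=7)
Total lines: 11

Answer: 11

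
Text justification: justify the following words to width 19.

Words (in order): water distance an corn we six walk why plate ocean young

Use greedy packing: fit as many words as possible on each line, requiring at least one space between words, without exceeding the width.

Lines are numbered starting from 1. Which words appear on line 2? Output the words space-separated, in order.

Answer: corn we six walk

Derivation:
Line 1: ['water', 'distance', 'an'] (min_width=17, slack=2)
Line 2: ['corn', 'we', 'six', 'walk'] (min_width=16, slack=3)
Line 3: ['why', 'plate', 'ocean'] (min_width=15, slack=4)
Line 4: ['young'] (min_width=5, slack=14)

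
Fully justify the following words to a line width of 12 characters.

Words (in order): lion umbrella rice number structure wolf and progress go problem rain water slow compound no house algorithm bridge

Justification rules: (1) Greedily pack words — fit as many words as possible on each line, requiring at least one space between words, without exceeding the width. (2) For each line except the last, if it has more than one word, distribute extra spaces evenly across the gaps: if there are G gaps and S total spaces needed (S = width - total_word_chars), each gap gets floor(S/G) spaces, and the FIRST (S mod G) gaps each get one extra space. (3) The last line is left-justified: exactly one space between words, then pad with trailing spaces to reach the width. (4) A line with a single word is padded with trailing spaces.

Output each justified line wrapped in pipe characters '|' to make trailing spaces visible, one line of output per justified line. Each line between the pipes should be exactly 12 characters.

Answer: |lion        |
|umbrella    |
|rice  number|
|structure   |
|wolf     and|
|progress  go|
|problem rain|
|water   slow|
|compound  no|
|house       |
|algorithm   |
|bridge      |

Derivation:
Line 1: ['lion'] (min_width=4, slack=8)
Line 2: ['umbrella'] (min_width=8, slack=4)
Line 3: ['rice', 'number'] (min_width=11, slack=1)
Line 4: ['structure'] (min_width=9, slack=3)
Line 5: ['wolf', 'and'] (min_width=8, slack=4)
Line 6: ['progress', 'go'] (min_width=11, slack=1)
Line 7: ['problem', 'rain'] (min_width=12, slack=0)
Line 8: ['water', 'slow'] (min_width=10, slack=2)
Line 9: ['compound', 'no'] (min_width=11, slack=1)
Line 10: ['house'] (min_width=5, slack=7)
Line 11: ['algorithm'] (min_width=9, slack=3)
Line 12: ['bridge'] (min_width=6, slack=6)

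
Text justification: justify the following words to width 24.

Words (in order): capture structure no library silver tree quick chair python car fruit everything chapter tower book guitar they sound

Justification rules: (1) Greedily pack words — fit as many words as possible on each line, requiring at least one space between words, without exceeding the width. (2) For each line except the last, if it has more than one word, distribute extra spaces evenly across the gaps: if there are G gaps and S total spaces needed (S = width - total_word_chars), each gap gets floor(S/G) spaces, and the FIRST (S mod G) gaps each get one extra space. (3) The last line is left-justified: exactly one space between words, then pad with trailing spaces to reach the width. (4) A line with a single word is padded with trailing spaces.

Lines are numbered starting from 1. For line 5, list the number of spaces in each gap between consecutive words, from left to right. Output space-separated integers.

Line 1: ['capture', 'structure', 'no'] (min_width=20, slack=4)
Line 2: ['library', 'silver', 'tree'] (min_width=19, slack=5)
Line 3: ['quick', 'chair', 'python', 'car'] (min_width=22, slack=2)
Line 4: ['fruit', 'everything', 'chapter'] (min_width=24, slack=0)
Line 5: ['tower', 'book', 'guitar', 'they'] (min_width=22, slack=2)
Line 6: ['sound'] (min_width=5, slack=19)

Answer: 2 2 1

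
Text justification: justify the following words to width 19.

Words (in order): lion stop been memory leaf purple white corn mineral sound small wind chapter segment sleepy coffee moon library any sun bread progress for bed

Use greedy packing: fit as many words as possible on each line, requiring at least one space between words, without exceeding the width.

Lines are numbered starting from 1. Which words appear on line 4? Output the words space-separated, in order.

Answer: sound small wind

Derivation:
Line 1: ['lion', 'stop', 'been'] (min_width=14, slack=5)
Line 2: ['memory', 'leaf', 'purple'] (min_width=18, slack=1)
Line 3: ['white', 'corn', 'mineral'] (min_width=18, slack=1)
Line 4: ['sound', 'small', 'wind'] (min_width=16, slack=3)
Line 5: ['chapter', 'segment'] (min_width=15, slack=4)
Line 6: ['sleepy', 'coffee', 'moon'] (min_width=18, slack=1)
Line 7: ['library', 'any', 'sun'] (min_width=15, slack=4)
Line 8: ['bread', 'progress', 'for'] (min_width=18, slack=1)
Line 9: ['bed'] (min_width=3, slack=16)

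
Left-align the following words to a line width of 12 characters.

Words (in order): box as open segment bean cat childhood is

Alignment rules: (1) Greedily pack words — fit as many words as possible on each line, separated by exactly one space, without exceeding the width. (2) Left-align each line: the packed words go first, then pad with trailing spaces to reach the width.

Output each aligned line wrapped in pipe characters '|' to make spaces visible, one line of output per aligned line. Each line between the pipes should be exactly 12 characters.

Line 1: ['box', 'as', 'open'] (min_width=11, slack=1)
Line 2: ['segment', 'bean'] (min_width=12, slack=0)
Line 3: ['cat'] (min_width=3, slack=9)
Line 4: ['childhood', 'is'] (min_width=12, slack=0)

Answer: |box as open |
|segment bean|
|cat         |
|childhood is|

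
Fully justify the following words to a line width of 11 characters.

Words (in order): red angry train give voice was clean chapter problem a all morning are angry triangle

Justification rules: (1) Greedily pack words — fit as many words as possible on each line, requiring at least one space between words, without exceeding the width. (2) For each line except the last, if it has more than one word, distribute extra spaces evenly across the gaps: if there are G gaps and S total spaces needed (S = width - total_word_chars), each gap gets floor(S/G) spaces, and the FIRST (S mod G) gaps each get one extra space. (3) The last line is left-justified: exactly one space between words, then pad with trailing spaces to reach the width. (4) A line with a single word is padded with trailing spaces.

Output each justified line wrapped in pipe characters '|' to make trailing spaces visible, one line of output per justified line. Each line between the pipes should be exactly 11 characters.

Line 1: ['red', 'angry'] (min_width=9, slack=2)
Line 2: ['train', 'give'] (min_width=10, slack=1)
Line 3: ['voice', 'was'] (min_width=9, slack=2)
Line 4: ['clean'] (min_width=5, slack=6)
Line 5: ['chapter'] (min_width=7, slack=4)
Line 6: ['problem', 'a'] (min_width=9, slack=2)
Line 7: ['all', 'morning'] (min_width=11, slack=0)
Line 8: ['are', 'angry'] (min_width=9, slack=2)
Line 9: ['triangle'] (min_width=8, slack=3)

Answer: |red   angry|
|train  give|
|voice   was|
|clean      |
|chapter    |
|problem   a|
|all morning|
|are   angry|
|triangle   |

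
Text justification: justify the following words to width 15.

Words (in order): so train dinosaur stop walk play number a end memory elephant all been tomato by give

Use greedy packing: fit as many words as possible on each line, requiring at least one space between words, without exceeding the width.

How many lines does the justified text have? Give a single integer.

Line 1: ['so', 'train'] (min_width=8, slack=7)
Line 2: ['dinosaur', 'stop'] (min_width=13, slack=2)
Line 3: ['walk', 'play'] (min_width=9, slack=6)
Line 4: ['number', 'a', 'end'] (min_width=12, slack=3)
Line 5: ['memory', 'elephant'] (min_width=15, slack=0)
Line 6: ['all', 'been', 'tomato'] (min_width=15, slack=0)
Line 7: ['by', 'give'] (min_width=7, slack=8)
Total lines: 7

Answer: 7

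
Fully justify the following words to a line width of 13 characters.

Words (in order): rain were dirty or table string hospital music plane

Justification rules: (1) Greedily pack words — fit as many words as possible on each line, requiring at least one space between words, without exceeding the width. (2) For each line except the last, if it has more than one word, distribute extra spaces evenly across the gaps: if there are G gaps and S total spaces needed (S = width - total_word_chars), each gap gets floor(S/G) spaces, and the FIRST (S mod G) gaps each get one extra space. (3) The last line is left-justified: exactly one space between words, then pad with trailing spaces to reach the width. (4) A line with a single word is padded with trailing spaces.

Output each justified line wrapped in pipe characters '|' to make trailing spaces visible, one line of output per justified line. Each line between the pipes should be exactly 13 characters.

Line 1: ['rain', 'were'] (min_width=9, slack=4)
Line 2: ['dirty', 'or'] (min_width=8, slack=5)
Line 3: ['table', 'string'] (min_width=12, slack=1)
Line 4: ['hospital'] (min_width=8, slack=5)
Line 5: ['music', 'plane'] (min_width=11, slack=2)

Answer: |rain     were|
|dirty      or|
|table  string|
|hospital     |
|music plane  |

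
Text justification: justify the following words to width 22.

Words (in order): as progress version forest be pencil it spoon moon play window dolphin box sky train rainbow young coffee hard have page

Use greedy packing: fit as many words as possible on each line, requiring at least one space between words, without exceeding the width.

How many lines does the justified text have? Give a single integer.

Answer: 6

Derivation:
Line 1: ['as', 'progress', 'version'] (min_width=19, slack=3)
Line 2: ['forest', 'be', 'pencil', 'it'] (min_width=19, slack=3)
Line 3: ['spoon', 'moon', 'play', 'window'] (min_width=22, slack=0)
Line 4: ['dolphin', 'box', 'sky', 'train'] (min_width=21, slack=1)
Line 5: ['rainbow', 'young', 'coffee'] (min_width=20, slack=2)
Line 6: ['hard', 'have', 'page'] (min_width=14, slack=8)
Total lines: 6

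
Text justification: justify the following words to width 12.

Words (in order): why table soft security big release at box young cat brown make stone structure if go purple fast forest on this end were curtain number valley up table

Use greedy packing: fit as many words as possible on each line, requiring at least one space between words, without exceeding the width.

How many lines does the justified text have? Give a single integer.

Line 1: ['why', 'table'] (min_width=9, slack=3)
Line 2: ['soft'] (min_width=4, slack=8)
Line 3: ['security', 'big'] (min_width=12, slack=0)
Line 4: ['release', 'at'] (min_width=10, slack=2)
Line 5: ['box', 'young'] (min_width=9, slack=3)
Line 6: ['cat', 'brown'] (min_width=9, slack=3)
Line 7: ['make', 'stone'] (min_width=10, slack=2)
Line 8: ['structure', 'if'] (min_width=12, slack=0)
Line 9: ['go', 'purple'] (min_width=9, slack=3)
Line 10: ['fast', 'forest'] (min_width=11, slack=1)
Line 11: ['on', 'this', 'end'] (min_width=11, slack=1)
Line 12: ['were', 'curtain'] (min_width=12, slack=0)
Line 13: ['number'] (min_width=6, slack=6)
Line 14: ['valley', 'up'] (min_width=9, slack=3)
Line 15: ['table'] (min_width=5, slack=7)
Total lines: 15

Answer: 15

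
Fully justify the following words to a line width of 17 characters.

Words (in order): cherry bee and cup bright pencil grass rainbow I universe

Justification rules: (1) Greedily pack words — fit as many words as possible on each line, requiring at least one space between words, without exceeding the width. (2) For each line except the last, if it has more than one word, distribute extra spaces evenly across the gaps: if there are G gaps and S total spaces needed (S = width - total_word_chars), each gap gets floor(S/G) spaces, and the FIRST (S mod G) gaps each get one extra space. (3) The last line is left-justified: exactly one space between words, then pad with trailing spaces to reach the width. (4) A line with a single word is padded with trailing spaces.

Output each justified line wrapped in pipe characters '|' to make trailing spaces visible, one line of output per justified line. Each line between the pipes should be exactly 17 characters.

Answer: |cherry   bee  and|
|cup bright pencil|
|grass  rainbow  I|
|universe         |

Derivation:
Line 1: ['cherry', 'bee', 'and'] (min_width=14, slack=3)
Line 2: ['cup', 'bright', 'pencil'] (min_width=17, slack=0)
Line 3: ['grass', 'rainbow', 'I'] (min_width=15, slack=2)
Line 4: ['universe'] (min_width=8, slack=9)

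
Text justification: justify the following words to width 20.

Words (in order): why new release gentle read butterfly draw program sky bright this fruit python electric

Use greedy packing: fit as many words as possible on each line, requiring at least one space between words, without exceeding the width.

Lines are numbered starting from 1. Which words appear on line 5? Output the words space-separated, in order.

Answer: this fruit python

Derivation:
Line 1: ['why', 'new', 'release'] (min_width=15, slack=5)
Line 2: ['gentle', 'read'] (min_width=11, slack=9)
Line 3: ['butterfly', 'draw'] (min_width=14, slack=6)
Line 4: ['program', 'sky', 'bright'] (min_width=18, slack=2)
Line 5: ['this', 'fruit', 'python'] (min_width=17, slack=3)
Line 6: ['electric'] (min_width=8, slack=12)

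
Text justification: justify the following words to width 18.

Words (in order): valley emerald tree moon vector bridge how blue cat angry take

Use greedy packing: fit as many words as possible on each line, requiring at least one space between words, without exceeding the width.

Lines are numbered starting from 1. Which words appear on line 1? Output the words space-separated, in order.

Answer: valley emerald

Derivation:
Line 1: ['valley', 'emerald'] (min_width=14, slack=4)
Line 2: ['tree', 'moon', 'vector'] (min_width=16, slack=2)
Line 3: ['bridge', 'how', 'blue'] (min_width=15, slack=3)
Line 4: ['cat', 'angry', 'take'] (min_width=14, slack=4)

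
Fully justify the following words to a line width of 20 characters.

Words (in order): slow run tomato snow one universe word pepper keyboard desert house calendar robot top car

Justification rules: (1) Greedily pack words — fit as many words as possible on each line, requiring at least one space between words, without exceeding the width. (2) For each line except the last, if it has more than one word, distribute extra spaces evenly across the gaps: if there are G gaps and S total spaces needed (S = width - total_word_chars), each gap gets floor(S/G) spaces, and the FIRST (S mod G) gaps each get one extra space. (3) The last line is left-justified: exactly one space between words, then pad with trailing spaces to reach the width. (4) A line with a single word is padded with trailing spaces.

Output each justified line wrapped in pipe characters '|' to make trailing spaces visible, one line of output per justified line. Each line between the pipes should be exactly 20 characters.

Line 1: ['slow', 'run', 'tomato', 'snow'] (min_width=20, slack=0)
Line 2: ['one', 'universe', 'word'] (min_width=17, slack=3)
Line 3: ['pepper', 'keyboard'] (min_width=15, slack=5)
Line 4: ['desert', 'house'] (min_width=12, slack=8)
Line 5: ['calendar', 'robot', 'top'] (min_width=18, slack=2)
Line 6: ['car'] (min_width=3, slack=17)

Answer: |slow run tomato snow|
|one   universe  word|
|pepper      keyboard|
|desert         house|
|calendar  robot  top|
|car                 |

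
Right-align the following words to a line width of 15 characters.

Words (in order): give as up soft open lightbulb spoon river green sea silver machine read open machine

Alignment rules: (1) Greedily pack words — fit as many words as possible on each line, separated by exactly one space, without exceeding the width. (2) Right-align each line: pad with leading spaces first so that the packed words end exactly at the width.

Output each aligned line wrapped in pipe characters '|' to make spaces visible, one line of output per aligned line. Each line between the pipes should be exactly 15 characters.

Answer: |give as up soft|
| open lightbulb|
|    spoon river|
|      green sea|
| silver machine|
|      read open|
|        machine|

Derivation:
Line 1: ['give', 'as', 'up', 'soft'] (min_width=15, slack=0)
Line 2: ['open', 'lightbulb'] (min_width=14, slack=1)
Line 3: ['spoon', 'river'] (min_width=11, slack=4)
Line 4: ['green', 'sea'] (min_width=9, slack=6)
Line 5: ['silver', 'machine'] (min_width=14, slack=1)
Line 6: ['read', 'open'] (min_width=9, slack=6)
Line 7: ['machine'] (min_width=7, slack=8)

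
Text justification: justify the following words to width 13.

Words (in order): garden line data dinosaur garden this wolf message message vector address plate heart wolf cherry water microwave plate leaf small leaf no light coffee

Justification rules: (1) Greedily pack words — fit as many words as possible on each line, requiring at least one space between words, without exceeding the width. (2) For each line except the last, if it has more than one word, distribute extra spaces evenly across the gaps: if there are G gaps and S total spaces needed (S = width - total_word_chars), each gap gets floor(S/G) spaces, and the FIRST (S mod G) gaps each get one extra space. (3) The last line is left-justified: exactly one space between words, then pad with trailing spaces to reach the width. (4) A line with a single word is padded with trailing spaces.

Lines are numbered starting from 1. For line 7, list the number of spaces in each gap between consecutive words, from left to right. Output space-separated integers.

Answer: 1

Derivation:
Line 1: ['garden', 'line'] (min_width=11, slack=2)
Line 2: ['data', 'dinosaur'] (min_width=13, slack=0)
Line 3: ['garden', 'this'] (min_width=11, slack=2)
Line 4: ['wolf', 'message'] (min_width=12, slack=1)
Line 5: ['message'] (min_width=7, slack=6)
Line 6: ['vector'] (min_width=6, slack=7)
Line 7: ['address', 'plate'] (min_width=13, slack=0)
Line 8: ['heart', 'wolf'] (min_width=10, slack=3)
Line 9: ['cherry', 'water'] (min_width=12, slack=1)
Line 10: ['microwave'] (min_width=9, slack=4)
Line 11: ['plate', 'leaf'] (min_width=10, slack=3)
Line 12: ['small', 'leaf', 'no'] (min_width=13, slack=0)
Line 13: ['light', 'coffee'] (min_width=12, slack=1)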